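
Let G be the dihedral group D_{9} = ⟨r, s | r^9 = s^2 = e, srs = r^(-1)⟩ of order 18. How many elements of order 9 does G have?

6

The elements of order 9 are: r, r^2, r^4, r^5, r^7, r^8.
That's 6.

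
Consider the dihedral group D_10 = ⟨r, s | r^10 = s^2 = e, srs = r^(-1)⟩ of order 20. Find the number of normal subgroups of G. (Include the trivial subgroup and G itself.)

G has 22 subgroups. Checking conjugation-invariance by order — order 1: 1/1 normal; order 2: 1/11 normal; order 4: 0/5 normal; order 5: 1/1 normal; order 10: 3/3 normal; order 20: 1/1 normal.
Total normal subgroups: 7.

7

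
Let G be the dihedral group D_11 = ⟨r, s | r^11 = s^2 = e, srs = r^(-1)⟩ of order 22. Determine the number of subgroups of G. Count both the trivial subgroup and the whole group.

14

|G| = 22, so by Lagrange every subgroup order divides 22. Divisors: 1, 2, 11, 22.
Subgroups by order — order 1: 1; order 2: 11; order 11: 1; order 22: 1.
Total: 1 + 11 + 1 + 1 = 14.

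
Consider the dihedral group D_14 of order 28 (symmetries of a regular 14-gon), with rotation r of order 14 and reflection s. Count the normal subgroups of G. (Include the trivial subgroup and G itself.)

7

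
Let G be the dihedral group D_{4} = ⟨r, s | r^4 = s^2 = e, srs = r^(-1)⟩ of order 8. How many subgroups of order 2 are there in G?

5

|G| = 8 and 2 | 8, so subgroups of order 2 are possible by Lagrange.
The subgroups of order 2 are: {e, r^2}; {e, r^2s}; {e, r^3s}; {e, rs}; … (5 in all).
So G has 5 subgroups of order 2.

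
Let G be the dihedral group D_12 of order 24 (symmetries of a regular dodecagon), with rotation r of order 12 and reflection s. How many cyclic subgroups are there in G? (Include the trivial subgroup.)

A cyclic subgroup of order d is generated by each of its φ(d) elements of order d, so the cyclic subgroups of order d number (#elements of order d)/φ(d).
Cyclic subgroups by order — order 1: 1; order 2: 13; order 3: 1; order 4: 1; order 6: 1; order 12: 1.
Total: 18.

18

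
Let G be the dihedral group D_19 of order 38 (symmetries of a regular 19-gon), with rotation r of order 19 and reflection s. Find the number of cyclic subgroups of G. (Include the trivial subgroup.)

Each element a generates a cyclic subgroup ⟨a⟩; distinct elements may generate the same one (a cyclic group of order d has φ(d) generators).
Cyclic subgroups by order — order 1: 1; order 2: 19; order 19: 1.
Total: 21.

21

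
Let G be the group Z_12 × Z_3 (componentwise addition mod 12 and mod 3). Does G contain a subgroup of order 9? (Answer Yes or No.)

Yes

9 | 36. A subgroup of order 9 is {(0,0), (0,1), (0,2), (4,0), (4,1), (4,2), (8,0), (8,1), (8,2)}.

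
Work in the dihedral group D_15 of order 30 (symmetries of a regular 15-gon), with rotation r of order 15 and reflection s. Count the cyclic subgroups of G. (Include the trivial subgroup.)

Group the elements of G by the cyclic subgroup they generate; each cyclic subgroup of order d accounts for φ(d) elements.
Cyclic subgroups by order — order 1: 1; order 2: 15; order 3: 1; order 5: 1; order 15: 1.
Total: 19.

19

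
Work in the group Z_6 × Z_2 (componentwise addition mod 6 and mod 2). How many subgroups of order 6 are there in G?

3

|G| = 12 and 6 | 12, so subgroups of order 6 are possible by Lagrange.
The subgroups of order 6 are: {(0,0), (0,1), (2,0), (2,1), (4,0), (4,1)}; {(0,0), (1,0), (2,0), (3,0), (4,0), (5,0)}; {(0,0), (1,1), (2,0), (3,1), (4,0), (5,1)}.
So G has 3 subgroups of order 6.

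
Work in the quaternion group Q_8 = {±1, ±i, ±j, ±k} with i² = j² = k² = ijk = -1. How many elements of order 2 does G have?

The elements of order 2 are: -1.
That's 1.

1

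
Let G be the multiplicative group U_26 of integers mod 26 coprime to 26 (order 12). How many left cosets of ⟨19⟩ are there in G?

|⟨19⟩| = 12 and |G| = 12.
By Lagrange, [G : H] = |G|/|H| = 12/12 = 1.

1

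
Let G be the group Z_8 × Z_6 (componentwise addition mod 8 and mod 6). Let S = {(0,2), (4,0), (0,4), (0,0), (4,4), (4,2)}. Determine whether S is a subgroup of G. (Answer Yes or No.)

Yes

|S| = 6 divides |G| = 48, consistent with Lagrange.
S contains the identity, every element's inverse is in S, and S is closed under +: it is a subgroup.
In fact S = ⟨(4,4)⟩.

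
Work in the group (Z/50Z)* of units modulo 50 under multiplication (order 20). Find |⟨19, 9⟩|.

|⟨19⟩| = 10 and |⟨9⟩| = 10, so |H| is a multiple of lcm(10, 10) = 10 and divides |G| = 20.
Closing under the operation: H = {1, 9, 11, 19, 21, 29, 31, 39, 41, 49}, so |H| = 10.

10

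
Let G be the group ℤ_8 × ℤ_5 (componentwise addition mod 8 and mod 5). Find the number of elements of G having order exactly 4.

2

An element (a,b) has order lcm(ord(a), ord(b)); count pairs with lcm equal to 4.
Enumerating gives 2 such elements.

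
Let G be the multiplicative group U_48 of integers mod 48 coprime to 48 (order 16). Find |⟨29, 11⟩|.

|⟨29⟩| = 4 and |⟨11⟩| = 4, so |H| is a multiple of lcm(4, 4) = 4 and divides |G| = 16.
Closing under the operation: H = {1, 5, 7, 11, 25, 29, 31, 35}, so |H| = 8.

8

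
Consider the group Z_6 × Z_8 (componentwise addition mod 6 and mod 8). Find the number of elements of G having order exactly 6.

An element (a,b) has order lcm(ord(a), ord(b)); count pairs with lcm equal to 6.
Enumerating gives 6 such elements.

6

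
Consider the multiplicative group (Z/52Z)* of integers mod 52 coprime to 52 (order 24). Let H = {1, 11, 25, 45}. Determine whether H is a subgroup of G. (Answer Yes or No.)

No

11 ∈ H but its inverse 19 ∉ H, so H is not a subgroup.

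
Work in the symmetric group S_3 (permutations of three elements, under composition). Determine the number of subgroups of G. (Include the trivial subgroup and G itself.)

6

|G| = 6, so by Lagrange every subgroup order divides 6. Divisors: 1, 2, 3, 6.
Subgroups by order — order 1: 1; order 2: 3; order 3: 1; order 6: 1.
Total: 1 + 3 + 1 + 1 = 6.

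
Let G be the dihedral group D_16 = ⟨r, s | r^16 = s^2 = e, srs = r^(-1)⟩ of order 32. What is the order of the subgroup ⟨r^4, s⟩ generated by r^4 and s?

8

|⟨r^4⟩| = 4 and |⟨s⟩| = 2, so |H| is a multiple of lcm(4, 2) = 4 and divides |G| = 32.
Closing under the operation: H = {e, r^4, r^8, r^12, s, r^4s, r^8s, r^12s}, so |H| = 8.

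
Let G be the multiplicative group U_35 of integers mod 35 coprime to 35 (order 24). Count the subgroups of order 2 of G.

3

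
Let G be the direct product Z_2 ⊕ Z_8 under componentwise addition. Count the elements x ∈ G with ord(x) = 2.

3

An element (a,b) has order lcm(ord(a), ord(b)); count pairs with lcm equal to 2.
Enumerating gives 3 such elements.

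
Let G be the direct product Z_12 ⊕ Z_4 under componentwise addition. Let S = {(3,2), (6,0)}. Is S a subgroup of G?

The identity (0,0) ∉ S, so S is not a subgroup.

No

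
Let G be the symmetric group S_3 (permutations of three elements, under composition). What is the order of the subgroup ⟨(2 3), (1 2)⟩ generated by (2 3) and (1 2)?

|⟨(2 3)⟩| = 2 and |⟨(1 2)⟩| = 2, so |H| is a multiple of lcm(2, 2) = 2 and divides |G| = 6.
Closing {(2 3), (1 2)} under the group operation gives all of G, so |H| = 6.

6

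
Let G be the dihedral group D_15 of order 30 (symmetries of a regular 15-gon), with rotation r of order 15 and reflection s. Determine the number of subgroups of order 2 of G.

15

|G| = 30 and 2 | 30, so subgroups of order 2 are possible by Lagrange.
The subgroups of order 2 are: {e, r^10s}; {e, r^11s}; {e, r^12s}; {e, r^13s}; … (15 in all).
So G has 15 subgroups of order 2.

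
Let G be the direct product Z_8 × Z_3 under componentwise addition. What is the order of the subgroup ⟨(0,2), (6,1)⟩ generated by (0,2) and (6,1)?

12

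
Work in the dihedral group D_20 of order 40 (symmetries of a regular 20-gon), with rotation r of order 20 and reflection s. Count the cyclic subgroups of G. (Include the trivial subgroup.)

Each element a generates a cyclic subgroup ⟨a⟩; distinct elements may generate the same one (a cyclic group of order d has φ(d) generators).
Cyclic subgroups by order — order 1: 1; order 2: 21; order 4: 1; order 5: 1; order 10: 1; order 20: 1.
Total: 26.

26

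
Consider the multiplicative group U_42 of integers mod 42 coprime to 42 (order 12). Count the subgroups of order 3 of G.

1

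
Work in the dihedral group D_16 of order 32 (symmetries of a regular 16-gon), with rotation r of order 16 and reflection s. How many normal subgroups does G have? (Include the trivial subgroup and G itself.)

8

G has 36 subgroups. Checking conjugation-invariance by order — order 1: 1/1 normal; order 2: 1/17 normal; order 4: 1/9 normal; order 8: 1/5 normal; order 16: 3/3 normal; order 32: 1/1 normal.
Total normal subgroups: 8.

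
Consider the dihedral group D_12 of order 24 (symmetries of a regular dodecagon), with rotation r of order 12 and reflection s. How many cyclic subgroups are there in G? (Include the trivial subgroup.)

18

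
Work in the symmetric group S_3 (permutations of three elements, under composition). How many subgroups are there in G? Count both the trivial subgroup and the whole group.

6

|G| = 6, so by Lagrange every subgroup order divides 6. Divisors: 1, 2, 3, 6.
Subgroups by order — order 1: 1; order 2: 3; order 3: 1; order 6: 1.
Total: 1 + 3 + 1 + 1 = 6.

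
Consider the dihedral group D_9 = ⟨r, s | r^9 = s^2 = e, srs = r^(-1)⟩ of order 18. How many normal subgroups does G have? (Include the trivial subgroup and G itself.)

G has 16 subgroups. Checking conjugation-invariance by order — order 1: 1/1 normal; order 2: 0/9 normal; order 3: 1/1 normal; order 6: 0/3 normal; order 9: 1/1 normal; order 18: 1/1 normal.
Total normal subgroups: 4.

4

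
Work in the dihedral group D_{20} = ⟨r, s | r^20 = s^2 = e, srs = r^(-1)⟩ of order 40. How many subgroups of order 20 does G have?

|G| = 40 and 20 | 40, so subgroups of order 20 are possible by Lagrange.
The subgroups of order 20 are: {e, r, r^2, r^3, r^4, r^5, r^6, r^7, r^8, r^9, r^10, r^11, r^12, r^13, r^14, r^15, r^16, r^17, r^18, r^19}; {e, r^2, r^4, r^6, r^8, r^10, r^12, r^14, r^16, r^18, s, r^2s, r^4s, r^6s, r^8s, r^10s, r^12s, r^14s, r^16s, r^18s}; {e, r^2, r^4, r^6, r^8, r^10, r^12, r^14, r^16, r^18, rs, r^3s, r^5s, r^7s, r^9s, r^11s, r^13s, r^15s, r^17s, r^19s}.
So G has 3 subgroups of order 20.

3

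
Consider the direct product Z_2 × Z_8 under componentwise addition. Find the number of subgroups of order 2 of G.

3

|G| = 16 and 2 | 16, so subgroups of order 2 are possible by Lagrange.
The subgroups of order 2 are: {(0,0), (0,4)}; {(0,0), (1,0)}; {(0,0), (1,4)}.
So G has 3 subgroups of order 2.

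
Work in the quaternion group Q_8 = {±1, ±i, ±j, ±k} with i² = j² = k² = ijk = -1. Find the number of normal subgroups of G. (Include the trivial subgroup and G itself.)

G has 6 subgroups. Checking conjugation-invariance by order — order 1: 1/1 normal; order 2: 1/1 normal; order 4: 3/3 normal; order 8: 1/1 normal.
Total normal subgroups: 6.

6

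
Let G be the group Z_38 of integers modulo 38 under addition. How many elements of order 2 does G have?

In a cyclic group of order 38, the number of elements of order d (for d | 38) is φ(d).
φ(2) = 1.

1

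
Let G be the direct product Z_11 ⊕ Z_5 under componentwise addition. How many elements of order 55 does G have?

40

An element (a,b) has order lcm(ord(a), ord(b)); count pairs with lcm equal to 55.
Enumerating gives 40 such elements.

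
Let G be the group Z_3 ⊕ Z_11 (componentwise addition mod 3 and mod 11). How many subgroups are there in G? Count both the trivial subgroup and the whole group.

4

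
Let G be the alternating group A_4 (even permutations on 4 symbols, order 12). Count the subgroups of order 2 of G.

3

|G| = 12 and 2 | 12, so subgroups of order 2 are possible by Lagrange.
The subgroups of order 2 are: {e, (1 2)(3 4)}; {e, (1 3)(2 4)}; {e, (1 4)(2 3)}.
So G has 3 subgroups of order 2.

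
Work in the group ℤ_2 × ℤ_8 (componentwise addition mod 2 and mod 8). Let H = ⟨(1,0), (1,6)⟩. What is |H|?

|⟨(1,0)⟩| = 2 and |⟨(1,6)⟩| = 4, so |H| is a multiple of lcm(2, 4) = 4 and divides |G| = 16.
Closing under the operation: H = {(0,0), (0,2), (0,4), (0,6), (1,0), (1,2), (1,4), (1,6)}, so |H| = 8.

8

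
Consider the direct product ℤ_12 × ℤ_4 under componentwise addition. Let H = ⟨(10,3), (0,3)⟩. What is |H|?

|⟨(10,3)⟩| = 12 and |⟨(0,3)⟩| = 4, so |H| is a multiple of lcm(12, 4) = 12 and divides |G| = 48.
Closing under the operation: H = {(0,0), (0,1), (0,2), (0,3), (2,0), (2,1), (2,2), (2,3), (4,0), (4,1), (4,2), (4,3), (6,0), (6,1), (6,2), (6,3), (8,0), (8,1), (8,2), (8,3), (10,0), (10,1), (10,2), (10,3)}, so |H| = 24.

24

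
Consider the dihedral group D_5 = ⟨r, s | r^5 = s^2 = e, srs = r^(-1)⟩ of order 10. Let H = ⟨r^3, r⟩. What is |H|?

|⟨r^3⟩| = 5 and |⟨r⟩| = 5, so |H| is a multiple of lcm(5, 5) = 5 and divides |G| = 10.
Closing under the operation: H = {e, r, r^2, r^3, r^4}, so |H| = 5.

5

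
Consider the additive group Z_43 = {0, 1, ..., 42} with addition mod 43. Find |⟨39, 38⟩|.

|⟨39⟩| = 43 and |⟨38⟩| = 43, so |H| is a multiple of lcm(43, 43) = 43 and divides |G| = 43.
Closing {39, 38} under the group operation gives all of G, so |H| = 43.

43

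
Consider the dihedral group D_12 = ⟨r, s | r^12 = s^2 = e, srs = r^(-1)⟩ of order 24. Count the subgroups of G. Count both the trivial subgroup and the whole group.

34

|G| = 24, so by Lagrange every subgroup order divides 24. Divisors: 1, 2, 3, 4, 6, 8, 12, 24.
Subgroups by order — order 1: 1; order 2: 13; order 3: 1; order 4: 7; order 6: 5; order 8: 3; order 12: 3; order 24: 1.
Total: 1 + 13 + 1 + 7 + 5 + 3 + 3 + 1 = 34.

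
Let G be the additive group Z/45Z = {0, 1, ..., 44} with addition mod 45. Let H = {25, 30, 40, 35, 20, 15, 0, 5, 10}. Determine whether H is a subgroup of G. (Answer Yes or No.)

Yes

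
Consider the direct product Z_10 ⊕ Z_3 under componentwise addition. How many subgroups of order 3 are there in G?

|G| = 30 and 3 | 30, so subgroups of order 3 are possible by Lagrange.
The subgroups of order 3 are: {(0,0), (0,1), (0,2)}.
So G has 1 subgroup of order 3.

1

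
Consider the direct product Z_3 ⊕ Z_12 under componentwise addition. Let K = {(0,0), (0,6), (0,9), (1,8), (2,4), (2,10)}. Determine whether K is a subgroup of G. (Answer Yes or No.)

(2,10) ∈ K but its inverse (1,2) ∉ K, so K is not a subgroup.

No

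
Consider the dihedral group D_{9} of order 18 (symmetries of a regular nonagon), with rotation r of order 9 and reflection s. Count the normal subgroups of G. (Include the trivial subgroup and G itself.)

G has 16 subgroups. Checking conjugation-invariance by order — order 1: 1/1 normal; order 2: 0/9 normal; order 3: 1/1 normal; order 6: 0/3 normal; order 9: 1/1 normal; order 18: 1/1 normal.
Total normal subgroups: 4.

4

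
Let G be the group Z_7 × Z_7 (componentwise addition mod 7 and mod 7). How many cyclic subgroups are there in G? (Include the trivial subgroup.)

9

Group the elements of G by the cyclic subgroup they generate; each cyclic subgroup of order d accounts for φ(d) elements.
Cyclic subgroups by order — order 1: 1; order 7: 8.
Total: 9.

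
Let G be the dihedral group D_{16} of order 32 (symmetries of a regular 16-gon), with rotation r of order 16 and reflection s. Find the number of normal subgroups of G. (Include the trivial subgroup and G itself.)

G has 36 subgroups. Checking conjugation-invariance by order — order 1: 1/1 normal; order 2: 1/17 normal; order 4: 1/9 normal; order 8: 1/5 normal; order 16: 3/3 normal; order 32: 1/1 normal.
Total normal subgroups: 8.

8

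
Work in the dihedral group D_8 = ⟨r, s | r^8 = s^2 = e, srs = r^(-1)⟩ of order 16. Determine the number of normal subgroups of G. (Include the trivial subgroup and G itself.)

7

G has 19 subgroups. Checking conjugation-invariance by order — order 1: 1/1 normal; order 2: 1/9 normal; order 4: 1/5 normal; order 8: 3/3 normal; order 16: 1/1 normal.
Total normal subgroups: 7.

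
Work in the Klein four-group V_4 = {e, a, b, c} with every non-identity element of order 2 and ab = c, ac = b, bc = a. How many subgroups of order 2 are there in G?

3

|G| = 4 and 2 | 4, so subgroups of order 2 are possible by Lagrange.
The subgroups of order 2 are: {e, a}; {e, b}; {e, c}.
So G has 3 subgroups of order 2.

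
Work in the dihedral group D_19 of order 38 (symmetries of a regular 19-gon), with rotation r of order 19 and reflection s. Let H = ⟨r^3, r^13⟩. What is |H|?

19

|⟨r^3⟩| = 19 and |⟨r^13⟩| = 19, so |H| is a multiple of lcm(19, 19) = 19 and divides |G| = 38.
Closing under the operation: H = {e, r, r^2, r^3, r^4, r^5, r^6, r^7, r^8, r^9, r^10, r^11, r^12, r^13, r^14, r^15, r^16, r^17, r^18}, so |H| = 19.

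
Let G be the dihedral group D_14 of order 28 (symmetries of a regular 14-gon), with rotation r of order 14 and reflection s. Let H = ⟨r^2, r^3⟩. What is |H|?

14

|⟨r^2⟩| = 7 and |⟨r^3⟩| = 14, so |H| is a multiple of lcm(7, 14) = 14 and divides |G| = 28.
Closing under the operation: H = {e, r, r^2, r^3, r^4, r^5, r^6, r^7, r^8, r^9, r^10, r^11, r^12, r^13}, so |H| = 14.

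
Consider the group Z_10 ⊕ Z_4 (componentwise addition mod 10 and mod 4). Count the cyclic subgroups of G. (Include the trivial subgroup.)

Group the elements of G by the cyclic subgroup they generate; each cyclic subgroup of order d accounts for φ(d) elements.
Cyclic subgroups by order — order 1: 1; order 2: 3; order 4: 2; order 5: 1; order 10: 3; order 20: 2.
Total: 12.

12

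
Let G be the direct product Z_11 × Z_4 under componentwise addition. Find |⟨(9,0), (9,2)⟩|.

22

|⟨(9,0)⟩| = 11 and |⟨(9,2)⟩| = 22, so |H| is a multiple of lcm(11, 22) = 22 and divides |G| = 44.
Closing under the operation: H = {(0,0), (0,2), (1,0), (1,2), (2,0), (2,2), (3,0), (3,2), (4,0), (4,2), (5,0), (5,2), (6,0), (6,2), (7,0), (7,2), (8,0), (8,2), (9,0), (9,2), (10,0), (10,2)}, so |H| = 22.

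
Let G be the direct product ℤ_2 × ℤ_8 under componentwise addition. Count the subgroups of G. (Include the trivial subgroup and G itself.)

|G| = 16, so by Lagrange every subgroup order divides 16. Divisors: 1, 2, 4, 8, 16.
Subgroups by order — order 1: 1; order 2: 3; order 4: 3; order 8: 3; order 16: 1.
Total: 1 + 3 + 3 + 3 + 1 = 11.

11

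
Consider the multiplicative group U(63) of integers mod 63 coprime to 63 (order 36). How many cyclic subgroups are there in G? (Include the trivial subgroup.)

20

Group the elements of G by the cyclic subgroup they generate; each cyclic subgroup of order d accounts for φ(d) elements.
Cyclic subgroups by order — order 1: 1; order 2: 3; order 3: 4; order 6: 12.
Total: 20.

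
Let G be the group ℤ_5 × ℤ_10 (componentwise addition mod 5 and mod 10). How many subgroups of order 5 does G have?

|G| = 50 and 5 | 50, so subgroups of order 5 are possible by Lagrange.
The subgroups of order 5 are: {(0,0), (0,2), (0,4), (0,6), (0,8)}; {(0,0), (1,0), (2,0), (3,0), (4,0)}; {(0,0), (1,2), (2,4), (3,6), (4,8)}; {(0,0), (1,4), (2,8), (3,2), (4,6)}; … (6 in all).
So G has 6 subgroups of order 5.

6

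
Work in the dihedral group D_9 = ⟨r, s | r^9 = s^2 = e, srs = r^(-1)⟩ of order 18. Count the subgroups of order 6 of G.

3

|G| = 18 and 6 | 18, so subgroups of order 6 are possible by Lagrange.
The subgroups of order 6 are: {e, r^3, r^6, r^2s, r^5s, r^8s}; {e, r^3, r^6, s, r^3s, r^6s}; {e, r^3, r^6, rs, r^4s, r^7s}.
So G has 3 subgroups of order 6.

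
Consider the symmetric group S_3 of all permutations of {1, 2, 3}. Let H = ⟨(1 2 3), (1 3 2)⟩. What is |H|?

|⟨(1 2 3)⟩| = 3 and |⟨(1 3 2)⟩| = 3, so |H| is a multiple of lcm(3, 3) = 3 and divides |G| = 6.
Closing under the operation: H = {e, (1 2 3), (1 3 2)}, so |H| = 3.

3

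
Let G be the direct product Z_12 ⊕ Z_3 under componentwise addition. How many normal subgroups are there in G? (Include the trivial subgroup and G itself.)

G is abelian, so every subgroup is normal.
G has 18 subgroups in total, hence 18 normal subgroups.

18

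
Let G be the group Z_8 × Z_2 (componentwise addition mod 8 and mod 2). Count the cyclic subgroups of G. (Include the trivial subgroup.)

8

A cyclic subgroup of order d is generated by each of its φ(d) elements of order d, so the cyclic subgroups of order d number (#elements of order d)/φ(d).
Cyclic subgroups by order — order 1: 1; order 2: 3; order 4: 2; order 8: 2.
Total: 8.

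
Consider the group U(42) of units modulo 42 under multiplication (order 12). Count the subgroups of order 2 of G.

3

|G| = 12 and 2 | 12, so subgroups of order 2 are possible by Lagrange.
The subgroups of order 2 are: {1, 13}; {1, 29}; {1, 41}.
So G has 3 subgroups of order 2.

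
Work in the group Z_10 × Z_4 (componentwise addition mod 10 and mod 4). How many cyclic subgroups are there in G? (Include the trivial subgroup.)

12

A cyclic subgroup of order d is generated by each of its φ(d) elements of order d, so the cyclic subgroups of order d number (#elements of order d)/φ(d).
Cyclic subgroups by order — order 1: 1; order 2: 3; order 4: 2; order 5: 1; order 10: 3; order 20: 2.
Total: 12.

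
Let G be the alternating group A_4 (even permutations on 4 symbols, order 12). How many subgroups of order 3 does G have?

4

|G| = 12 and 3 | 12, so subgroups of order 3 are possible by Lagrange.
The subgroups of order 3 are: {e, (1 2 3), (1 3 2)}; {e, (1 2 4), (1 4 2)}; {e, (1 3 4), (1 4 3)}; {e, (2 3 4), (2 4 3)}.
So G has 4 subgroups of order 3.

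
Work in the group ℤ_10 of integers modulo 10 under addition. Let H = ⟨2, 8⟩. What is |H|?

|⟨2⟩| = 5 and |⟨8⟩| = 5, so |H| is a multiple of lcm(5, 5) = 5 and divides |G| = 10.
Closing under the operation: H = {0, 2, 4, 6, 8}, so |H| = 5.

5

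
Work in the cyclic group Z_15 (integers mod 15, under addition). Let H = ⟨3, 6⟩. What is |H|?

5

|⟨3⟩| = 5 and |⟨6⟩| = 5, so |H| is a multiple of lcm(5, 5) = 5 and divides |G| = 15.
Closing under the operation: H = {0, 3, 6, 9, 12}, so |H| = 5.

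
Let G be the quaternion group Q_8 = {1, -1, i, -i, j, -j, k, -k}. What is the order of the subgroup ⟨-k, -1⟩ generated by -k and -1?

|⟨-k⟩| = 4 and |⟨-1⟩| = 2, so |H| is a multiple of lcm(4, 2) = 4 and divides |G| = 8.
Closing under the operation: H = {1, -1, k, -k}, so |H| = 4.

4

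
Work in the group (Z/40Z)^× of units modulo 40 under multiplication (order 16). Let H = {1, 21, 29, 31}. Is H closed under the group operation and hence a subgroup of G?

Closure fails: 21 · 29 = 9 ∉ H. So H is not a subgroup.

No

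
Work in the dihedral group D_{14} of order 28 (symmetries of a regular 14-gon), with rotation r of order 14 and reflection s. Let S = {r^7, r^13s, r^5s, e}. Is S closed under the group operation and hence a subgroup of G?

No

Closure fails: r^13s · r^7 = r^6s ∉ S. So S is not a subgroup.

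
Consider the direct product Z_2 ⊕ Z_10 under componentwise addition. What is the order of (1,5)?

The order of (1,5) in Z_2 × Z_10 is lcm(ord(1) in Z_2, ord(5) in Z_10).
ord(1) = 2 and ord(5) = 2, so |⟨(1,5)⟩| = lcm(2, 2) = 2.

2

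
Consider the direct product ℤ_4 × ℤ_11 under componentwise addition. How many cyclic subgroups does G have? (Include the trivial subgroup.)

6

Each element a generates a cyclic subgroup ⟨a⟩; distinct elements may generate the same one (a cyclic group of order d has φ(d) generators).
Cyclic subgroups by order — order 1: 1; order 2: 1; order 4: 1; order 11: 1; order 22: 1; order 44: 1.
Total: 6.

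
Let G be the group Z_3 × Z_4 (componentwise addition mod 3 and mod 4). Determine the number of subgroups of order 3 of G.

|G| = 12 and 3 | 12, so subgroups of order 3 are possible by Lagrange.
The subgroups of order 3 are: {(0,0), (1,0), (2,0)}.
So G has 1 subgroup of order 3.

1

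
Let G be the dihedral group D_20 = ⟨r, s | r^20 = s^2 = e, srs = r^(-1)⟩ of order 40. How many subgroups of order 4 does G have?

|G| = 40 and 4 | 40, so subgroups of order 4 are possible by Lagrange.
The subgroups of order 4 are: {e, r^10, s, r^10s}; {e, r^10, rs, r^11s}; {e, r^10, r^2s, r^12s}; {e, r^10, r^3s, r^13s}; … (11 in all).
So G has 11 subgroups of order 4.

11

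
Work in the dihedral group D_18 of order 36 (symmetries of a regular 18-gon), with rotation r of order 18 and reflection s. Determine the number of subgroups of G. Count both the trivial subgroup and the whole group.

45

|G| = 36, so by Lagrange every subgroup order divides 36. Divisors: 1, 2, 3, 4, 6, 9, 12, 18, 36.
Subgroups by order — order 1: 1; order 2: 19; order 3: 1; order 4: 9; order 6: 7; order 9: 1; order 12: 3; order 18: 3; order 36: 1.
Total: 1 + 19 + 1 + 9 + 7 + 1 + 3 + 3 + 1 = 45.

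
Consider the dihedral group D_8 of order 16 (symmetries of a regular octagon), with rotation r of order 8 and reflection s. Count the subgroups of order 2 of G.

9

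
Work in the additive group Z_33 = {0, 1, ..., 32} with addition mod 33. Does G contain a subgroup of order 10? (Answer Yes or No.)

10 does not divide |G| = 33, so by Lagrange no subgroup of order 10 exists.

No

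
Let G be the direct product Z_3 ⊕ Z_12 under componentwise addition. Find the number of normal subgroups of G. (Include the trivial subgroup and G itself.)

18

G is abelian, so every subgroup is normal.
G has 18 subgroups in total, hence 18 normal subgroups.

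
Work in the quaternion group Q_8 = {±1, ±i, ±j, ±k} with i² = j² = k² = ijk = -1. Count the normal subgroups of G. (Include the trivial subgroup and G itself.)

G has 6 subgroups. Checking conjugation-invariance by order — order 1: 1/1 normal; order 2: 1/1 normal; order 4: 3/3 normal; order 8: 1/1 normal.
Total normal subgroups: 6.

6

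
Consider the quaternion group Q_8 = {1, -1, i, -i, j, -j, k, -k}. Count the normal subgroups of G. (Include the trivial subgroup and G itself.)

6

G has 6 subgroups. Checking conjugation-invariance by order — order 1: 1/1 normal; order 2: 1/1 normal; order 4: 3/3 normal; order 8: 1/1 normal.
Total normal subgroups: 6.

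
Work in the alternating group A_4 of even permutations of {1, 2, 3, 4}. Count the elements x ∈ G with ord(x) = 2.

The elements of order 2 are: (1 2)(3 4), (1 3)(2 4), (1 4)(2 3).
That's 3.

3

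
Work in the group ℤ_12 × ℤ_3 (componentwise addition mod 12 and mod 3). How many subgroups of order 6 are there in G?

4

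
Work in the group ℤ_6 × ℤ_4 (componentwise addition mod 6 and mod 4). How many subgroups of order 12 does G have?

|G| = 24 and 12 | 24, so subgroups of order 12 are possible by Lagrange.
The subgroups of order 12 are: {(0,0), (0,1), (0,2), (0,3), (2,0), (2,1), (2,2), (2,3), (4,0), (4,1), (4,2), (4,3)}; {(0,0), (0,2), (1,0), (1,2), (2,0), (2,2), (3,0), (3,2), (4,0), (4,2), (5,0), (5,2)}; {(0,0), (0,2), (1,1), (1,3), (2,0), (2,2), (3,1), (3,3), (4,0), (4,2), (5,1), (5,3)}.
So G has 3 subgroups of order 12.

3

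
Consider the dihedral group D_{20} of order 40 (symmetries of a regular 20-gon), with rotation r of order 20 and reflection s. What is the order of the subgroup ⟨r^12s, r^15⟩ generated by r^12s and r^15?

|⟨r^12s⟩| = 2 and |⟨r^15⟩| = 4, so |H| is a multiple of lcm(2, 4) = 4 and divides |G| = 40.
Closing under the operation: H = {e, r^5, r^10, r^15, r^2s, r^7s, r^12s, r^17s}, so |H| = 8.

8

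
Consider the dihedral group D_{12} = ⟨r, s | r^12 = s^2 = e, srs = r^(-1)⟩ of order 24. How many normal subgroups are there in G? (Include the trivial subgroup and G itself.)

9

G has 34 subgroups. Checking conjugation-invariance by order — order 1: 1/1 normal; order 2: 1/13 normal; order 3: 1/1 normal; order 4: 1/7 normal; order 6: 1/5 normal; order 8: 0/3 normal; order 12: 3/3 normal; order 24: 1/1 normal.
Total normal subgroups: 9.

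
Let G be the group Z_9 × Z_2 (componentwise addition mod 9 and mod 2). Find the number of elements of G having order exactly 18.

An element (a,b) has order lcm(ord(a), ord(b)); count pairs with lcm equal to 18.
Enumerating gives 6 such elements.

6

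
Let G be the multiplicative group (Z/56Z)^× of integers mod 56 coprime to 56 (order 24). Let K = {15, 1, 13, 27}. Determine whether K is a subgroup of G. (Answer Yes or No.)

Yes

|K| = 4 divides |G| = 24, consistent with Lagrange.
K contains the identity, every element's inverse is in K, and K is closed under ·: it is a subgroup.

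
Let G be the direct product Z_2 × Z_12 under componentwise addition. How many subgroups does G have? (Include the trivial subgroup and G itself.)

16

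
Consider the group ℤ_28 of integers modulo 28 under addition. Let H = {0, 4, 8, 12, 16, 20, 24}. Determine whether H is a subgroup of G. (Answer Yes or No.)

Yes

|H| = 7 divides |G| = 28, consistent with Lagrange.
H contains the identity, every element's inverse is in H, and H is closed under +: it is a subgroup.
In fact H = ⟨16⟩.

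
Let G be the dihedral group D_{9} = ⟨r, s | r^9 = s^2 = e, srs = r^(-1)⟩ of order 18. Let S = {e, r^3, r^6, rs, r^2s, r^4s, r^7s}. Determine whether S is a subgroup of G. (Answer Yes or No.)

|S| = 7 does not divide |G| = 18, so by Lagrange S is not a subgroup.

No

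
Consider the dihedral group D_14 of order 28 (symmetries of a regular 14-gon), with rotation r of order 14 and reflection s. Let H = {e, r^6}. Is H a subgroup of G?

No

r^6 ∈ H but its inverse r^8 ∉ H, so H is not a subgroup.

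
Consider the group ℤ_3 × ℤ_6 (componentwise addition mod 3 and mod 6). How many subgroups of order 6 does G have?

4

|G| = 18 and 6 | 18, so subgroups of order 6 are possible by Lagrange.
The subgroups of order 6 are: {(0,0), (0,1), (0,2), (0,3), (0,4), (0,5)}; {(0,0), (0,3), (1,0), (1,3), (2,0), (2,3)}; {(0,0), (0,3), (1,1), (1,4), (2,2), (2,5)}; {(0,0), (0,3), (1,2), (1,5), (2,1), (2,4)}.
So G has 4 subgroups of order 6.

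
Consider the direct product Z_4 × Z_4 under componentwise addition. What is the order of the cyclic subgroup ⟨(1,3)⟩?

4

The order of (1,3) in Z_4 × Z_4 is lcm(ord(1) in Z_4, ord(3) in Z_4).
ord(1) = 4 and ord(3) = 4, so |⟨(1,3)⟩| = lcm(4, 4) = 4.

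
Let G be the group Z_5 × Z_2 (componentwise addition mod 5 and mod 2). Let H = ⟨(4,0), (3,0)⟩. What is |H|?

5

|⟨(4,0)⟩| = 5 and |⟨(3,0)⟩| = 5, so |H| is a multiple of lcm(5, 5) = 5 and divides |G| = 10.
Closing under the operation: H = {(0,0), (1,0), (2,0), (3,0), (4,0)}, so |H| = 5.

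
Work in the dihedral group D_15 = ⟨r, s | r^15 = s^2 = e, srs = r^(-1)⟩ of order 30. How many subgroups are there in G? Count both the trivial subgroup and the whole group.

|G| = 30, so by Lagrange every subgroup order divides 30. Divisors: 1, 2, 3, 5, 6, 10, 15, 30.
Subgroups by order — order 1: 1; order 2: 15; order 3: 1; order 5: 1; order 6: 5; order 10: 3; order 15: 1; order 30: 1.
Total: 1 + 15 + 1 + 1 + 5 + 3 + 1 + 1 = 28.

28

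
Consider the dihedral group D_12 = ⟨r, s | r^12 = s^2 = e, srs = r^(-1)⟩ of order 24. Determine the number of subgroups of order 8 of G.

|G| = 24 and 8 | 24, so subgroups of order 8 are possible by Lagrange.
The subgroups of order 8 are: {e, r^3, r^6, r^9, rs, r^4s, r^7s, r^10s}; {e, r^3, r^6, r^9, r^2s, r^5s, r^8s, r^11s}; {e, r^3, r^6, r^9, s, r^3s, r^6s, r^9s}.
So G has 3 subgroups of order 8.

3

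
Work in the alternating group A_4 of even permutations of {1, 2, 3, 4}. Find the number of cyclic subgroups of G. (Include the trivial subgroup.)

A cyclic subgroup of order d is generated by each of its φ(d) elements of order d, so the cyclic subgroups of order d number (#elements of order d)/φ(d).
Cyclic subgroups by order — order 1: 1; order 2: 3; order 3: 4.
Total: 8.

8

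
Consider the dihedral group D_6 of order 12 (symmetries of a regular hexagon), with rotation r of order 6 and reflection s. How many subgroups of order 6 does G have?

3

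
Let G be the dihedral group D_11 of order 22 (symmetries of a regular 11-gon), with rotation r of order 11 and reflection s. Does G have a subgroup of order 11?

11 | 22. A subgroup of order 11 is {e, r, r^2, r^3, r^4, r^5, r^6, r^7, r^8, r^9, r^10}.

Yes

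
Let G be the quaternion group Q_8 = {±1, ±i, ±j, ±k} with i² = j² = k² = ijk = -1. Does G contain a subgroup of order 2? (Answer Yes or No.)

2 | 8. A subgroup of order 2 is {1, -1}.

Yes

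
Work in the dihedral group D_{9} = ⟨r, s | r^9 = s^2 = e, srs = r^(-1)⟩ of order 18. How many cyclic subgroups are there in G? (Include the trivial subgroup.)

Group the elements of G by the cyclic subgroup they generate; each cyclic subgroup of order d accounts for φ(d) elements.
Cyclic subgroups by order — order 1: 1; order 2: 9; order 3: 1; order 9: 1.
Total: 12.

12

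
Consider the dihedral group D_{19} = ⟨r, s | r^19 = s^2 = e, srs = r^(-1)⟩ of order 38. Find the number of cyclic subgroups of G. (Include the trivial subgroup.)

21

Each element a generates a cyclic subgroup ⟨a⟩; distinct elements may generate the same one (a cyclic group of order d has φ(d) generators).
Cyclic subgroups by order — order 1: 1; order 2: 19; order 19: 1.
Total: 21.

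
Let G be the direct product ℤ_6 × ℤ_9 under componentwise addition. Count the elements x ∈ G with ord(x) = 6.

8

An element (a,b) has order lcm(ord(a), ord(b)); count pairs with lcm equal to 6.
Enumerating gives 8 such elements.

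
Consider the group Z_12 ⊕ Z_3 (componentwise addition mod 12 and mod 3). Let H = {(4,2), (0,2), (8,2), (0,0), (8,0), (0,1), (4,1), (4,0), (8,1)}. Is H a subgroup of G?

Yes

|H| = 9 divides |G| = 36, consistent with Lagrange.
H contains the identity, every element's inverse is in H, and H is closed under +: it is a subgroup.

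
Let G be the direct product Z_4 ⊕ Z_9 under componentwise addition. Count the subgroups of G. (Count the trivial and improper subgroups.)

|G| = 36, so by Lagrange every subgroup order divides 36. Divisors: 1, 2, 3, 4, 6, 9, 12, 18, 36.
Subgroups by order — order 1: 1; order 2: 1; order 3: 1; order 4: 1; order 6: 1; order 9: 1; order 12: 1; order 18: 1; order 36: 1.
Total: 1 + 1 + 1 + 1 + 1 + 1 + 1 + 1 + 1 = 9.

9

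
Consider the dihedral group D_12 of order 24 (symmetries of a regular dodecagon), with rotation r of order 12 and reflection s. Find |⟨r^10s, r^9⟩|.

8

|⟨r^10s⟩| = 2 and |⟨r^9⟩| = 4, so |H| is a multiple of lcm(2, 4) = 4 and divides |G| = 24.
Closing under the operation: H = {e, r^3, r^6, r^9, rs, r^4s, r^7s, r^10s}, so |H| = 8.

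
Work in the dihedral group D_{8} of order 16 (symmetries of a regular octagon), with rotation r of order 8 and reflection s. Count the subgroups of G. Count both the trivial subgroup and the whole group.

|G| = 16, so by Lagrange every subgroup order divides 16. Divisors: 1, 2, 4, 8, 16.
Subgroups by order — order 1: 1; order 2: 9; order 4: 5; order 8: 3; order 16: 1.
Total: 1 + 9 + 5 + 3 + 1 = 19.

19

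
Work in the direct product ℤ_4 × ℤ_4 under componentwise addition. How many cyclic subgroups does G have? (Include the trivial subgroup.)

Each element a generates a cyclic subgroup ⟨a⟩; distinct elements may generate the same one (a cyclic group of order d has φ(d) generators).
Cyclic subgroups by order — order 1: 1; order 2: 3; order 4: 6.
Total: 10.

10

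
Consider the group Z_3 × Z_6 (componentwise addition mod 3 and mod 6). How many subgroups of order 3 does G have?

|G| = 18 and 3 | 18, so subgroups of order 3 are possible by Lagrange.
The subgroups of order 3 are: {(0,0), (0,2), (0,4)}; {(0,0), (1,0), (2,0)}; {(0,0), (1,2), (2,4)}; {(0,0), (1,4), (2,2)}.
So G has 4 subgroups of order 3.

4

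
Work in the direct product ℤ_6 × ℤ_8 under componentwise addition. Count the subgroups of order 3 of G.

|G| = 48 and 3 | 48, so subgroups of order 3 are possible by Lagrange.
The subgroups of order 3 are: {(0,0), (2,0), (4,0)}.
So G has 1 subgroup of order 3.

1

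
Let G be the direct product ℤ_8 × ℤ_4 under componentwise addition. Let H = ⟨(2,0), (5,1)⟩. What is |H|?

|⟨(2,0)⟩| = 4 and |⟨(5,1)⟩| = 8, so |H| is a multiple of lcm(4, 8) = 8 and divides |G| = 32.
Closing under the operation: H = {(0,0), (0,2), (1,1), (1,3), (2,0), (2,2), (3,1), (3,3), (4,0), (4,2), (5,1), (5,3), (6,0), (6,2), (7,1), (7,3)}, so |H| = 16.

16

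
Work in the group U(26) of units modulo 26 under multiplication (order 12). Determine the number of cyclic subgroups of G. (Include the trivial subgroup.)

A cyclic subgroup of order d is generated by each of its φ(d) elements of order d, so the cyclic subgroups of order d number (#elements of order d)/φ(d).
Cyclic subgroups by order — order 1: 1; order 2: 1; order 3: 1; order 4: 1; order 6: 1; order 12: 1.
Total: 6.

6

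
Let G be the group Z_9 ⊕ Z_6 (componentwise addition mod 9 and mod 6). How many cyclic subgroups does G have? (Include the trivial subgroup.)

16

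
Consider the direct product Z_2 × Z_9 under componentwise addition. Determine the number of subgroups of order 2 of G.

|G| = 18 and 2 | 18, so subgroups of order 2 are possible by Lagrange.
The subgroups of order 2 are: {(0,0), (1,0)}.
So G has 1 subgroup of order 2.

1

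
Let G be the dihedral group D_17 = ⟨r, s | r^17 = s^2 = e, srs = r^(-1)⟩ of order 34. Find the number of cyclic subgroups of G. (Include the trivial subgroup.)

19

A cyclic subgroup of order d is generated by each of its φ(d) elements of order d, so the cyclic subgroups of order d number (#elements of order d)/φ(d).
Cyclic subgroups by order — order 1: 1; order 2: 17; order 17: 1.
Total: 19.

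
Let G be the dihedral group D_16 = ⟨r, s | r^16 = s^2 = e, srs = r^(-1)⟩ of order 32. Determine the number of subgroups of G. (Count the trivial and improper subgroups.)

|G| = 32, so by Lagrange every subgroup order divides 32. Divisors: 1, 2, 4, 8, 16, 32.
Subgroups by order — order 1: 1; order 2: 17; order 4: 9; order 8: 5; order 16: 3; order 32: 1.
Total: 1 + 17 + 9 + 5 + 3 + 1 = 36.

36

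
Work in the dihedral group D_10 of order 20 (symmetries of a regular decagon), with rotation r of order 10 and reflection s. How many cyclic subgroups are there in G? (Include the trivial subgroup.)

A cyclic subgroup of order d is generated by each of its φ(d) elements of order d, so the cyclic subgroups of order d number (#elements of order d)/φ(d).
Cyclic subgroups by order — order 1: 1; order 2: 11; order 5: 1; order 10: 1.
Total: 14.

14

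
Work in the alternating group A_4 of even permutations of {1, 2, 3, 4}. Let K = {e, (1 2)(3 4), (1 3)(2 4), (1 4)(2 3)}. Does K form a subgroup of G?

Yes

|K| = 4 divides |G| = 12, consistent with Lagrange.
K contains the identity, every element's inverse is in K, and K is closed under ∘: it is a subgroup.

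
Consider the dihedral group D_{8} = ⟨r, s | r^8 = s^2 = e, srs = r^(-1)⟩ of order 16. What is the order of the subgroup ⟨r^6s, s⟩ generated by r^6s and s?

8

|⟨r^6s⟩| = 2 and |⟨s⟩| = 2, so |H| is a multiple of lcm(2, 2) = 2 and divides |G| = 16.
Closing under the operation: H = {e, r^2, r^4, r^6, s, r^2s, r^4s, r^6s}, so |H| = 8.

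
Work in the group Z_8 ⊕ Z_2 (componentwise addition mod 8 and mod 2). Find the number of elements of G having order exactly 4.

An element (a,b) has order lcm(ord(a), ord(b)); count pairs with lcm equal to 4.
Enumerating gives 4 such elements.

4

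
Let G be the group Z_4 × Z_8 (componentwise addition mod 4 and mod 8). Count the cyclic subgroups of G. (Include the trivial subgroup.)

14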